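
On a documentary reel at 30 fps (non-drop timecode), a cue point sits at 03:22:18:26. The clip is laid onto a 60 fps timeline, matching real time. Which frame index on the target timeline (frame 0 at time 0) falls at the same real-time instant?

frame 728332

Source frame index: (3×3600 + 22×60 + 18) × 30 + 26 = 364166.
Real time: 364166 / (30) = 182083/15 s.
Target frame: (182083/15) × (60) = 728332.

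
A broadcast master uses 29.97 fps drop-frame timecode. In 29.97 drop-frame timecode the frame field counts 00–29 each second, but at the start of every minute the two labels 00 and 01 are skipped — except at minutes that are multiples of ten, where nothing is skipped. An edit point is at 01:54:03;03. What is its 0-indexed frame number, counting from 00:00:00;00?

As if non-drop at 30 labels/s: (1 × 3600 + 54 × 60 + 3) × 30 + 3 = 205293.
Minute boundaries passed: 114; those not divisible by 10: 114 − 11 = 103; dropped labels = 2 × 103 = 206.
Actual frame index = 205293 − 206 = 205087.

205087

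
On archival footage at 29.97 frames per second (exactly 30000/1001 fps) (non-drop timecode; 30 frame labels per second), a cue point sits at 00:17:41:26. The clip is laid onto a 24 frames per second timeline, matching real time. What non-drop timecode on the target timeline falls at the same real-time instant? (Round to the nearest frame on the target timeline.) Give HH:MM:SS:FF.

00:17:42:22

Source frame index: (0×3600 + 17×60 + 41) × 30 + 26 = 31856.
Real time: 31856 / (30000/1001) = 1992991/1875 s.
Target frame: (1992991/1875) × (24) = 15943928/625 ≈ 25510.285 → 25510.
At 24 labels/s: frame 25510 → 00:17:42:22.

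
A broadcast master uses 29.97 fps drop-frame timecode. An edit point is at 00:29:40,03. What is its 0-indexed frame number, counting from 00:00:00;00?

As if non-drop at 30 labels/s: (0 × 3600 + 29 × 60 + 40) × 30 + 3 = 53403.
Minute boundaries passed: 29; those not divisible by 10: 29 − 2 = 27; dropped labels = 2 × 27 = 54.
Actual frame index = 53403 − 54 = 53349.

53349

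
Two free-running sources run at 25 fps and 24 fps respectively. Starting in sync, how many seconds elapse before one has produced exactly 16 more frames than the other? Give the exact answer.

16 seconds

The gap grows by |24 − 25| = 1 frame per second.
Time for a 16-frame gap: 16 ÷ (1) = 16 s.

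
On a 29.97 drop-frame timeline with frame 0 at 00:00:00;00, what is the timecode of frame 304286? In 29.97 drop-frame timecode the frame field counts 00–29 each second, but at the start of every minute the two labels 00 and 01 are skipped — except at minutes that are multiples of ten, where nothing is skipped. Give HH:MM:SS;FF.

Ten DF minutes hold 17982 frames, so frame 304286 lies in block 16 (frames 287712–305693) with 16574 frames into that block.
The block's first minute is 1800 frames and the rest 1798 each; 16574 frames reaches minute 9, so 16 × 18 + 9 × 2 = 306 labels have been skipped so far.
Adding those back, label number 304286 + 306 = 304592 at 30 labels/s is 10153 s + 2 f = 2 h 49 min 13 s frame 2, i.e. 02:49:13;02.

02:49:13;02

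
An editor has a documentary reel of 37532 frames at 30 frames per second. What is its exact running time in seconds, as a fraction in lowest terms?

Running time = 37532 ÷ (30) = 37532 × 1/30 = 18766/15 s.

18766/15 seconds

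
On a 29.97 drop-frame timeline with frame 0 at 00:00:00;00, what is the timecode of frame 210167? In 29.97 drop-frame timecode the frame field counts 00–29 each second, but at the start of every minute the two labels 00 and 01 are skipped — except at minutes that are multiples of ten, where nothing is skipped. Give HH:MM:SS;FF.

Each 10-minute DF block holds 10 × 60 × 30 − 9 × 2 = 17982 frames. 210167 ÷ 17982 → 11 full blocks, remainder 12365.
Within the partial block the first minute is 1800 frames and each further minute 1798, so 6 further minute boundaries passed. Total skipped labels = 18 × 11 + 2 × 6 = 210.
Non-drop label index = 210167 + 210 = 210377; at 30 labels/s that is 01:56:52:17, i.e. DF 01:56:52;17.

01:56:52;17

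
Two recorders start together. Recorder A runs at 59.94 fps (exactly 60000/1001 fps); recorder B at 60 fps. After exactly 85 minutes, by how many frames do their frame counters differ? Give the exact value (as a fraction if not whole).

306000/1001 frames

85 min = 5100 s.
A emits 60000/1001 × 5100 = 306000000/1001 frames; B emits 60 × 5100 = 306000.
Difference = 306000/1001 frames (≈ 305.6943); B is ahead of A.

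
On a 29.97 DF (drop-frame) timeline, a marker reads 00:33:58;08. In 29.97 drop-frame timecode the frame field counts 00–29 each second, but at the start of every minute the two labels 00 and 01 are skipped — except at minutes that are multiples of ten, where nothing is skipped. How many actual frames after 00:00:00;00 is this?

Complete 10-minute blocks: 3, each 17982 frames → 53946.
Remaining 3 whole minutes in the current block: 1800 + 2 × 1798 = 5396 frames.
Within the current minute: 58 × 30 + 8 − 2 = 1746 (labels ;00/;01 skipped at this minute). Total = 53946 + 5396 + 1746 = 61088.

61088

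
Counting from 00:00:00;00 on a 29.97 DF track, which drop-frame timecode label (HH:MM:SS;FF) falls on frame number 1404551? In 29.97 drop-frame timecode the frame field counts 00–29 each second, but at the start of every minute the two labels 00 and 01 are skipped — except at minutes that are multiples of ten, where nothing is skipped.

13:01:05;07

Ten DF minutes hold 17982 frames, so frame 1404551 lies in block 78 (frames 1402596–1420577) with 1955 frames into that block.
The block's first minute is 1800 frames and the rest 1798 each; 1955 frames reaches minute 1, so 78 × 18 + 1 × 2 = 1406 labels have been skipped so far.
Adding those back, label number 1404551 + 1406 = 1405957 at 30 labels/s is 46865 s + 7 f = 13 h 1 min 5 s frame 7, i.e. 13:01:05;07.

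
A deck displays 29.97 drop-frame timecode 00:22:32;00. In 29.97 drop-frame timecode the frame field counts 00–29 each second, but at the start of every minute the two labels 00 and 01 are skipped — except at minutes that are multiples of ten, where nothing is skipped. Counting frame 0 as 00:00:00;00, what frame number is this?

As if non-drop at 30 labels/s: (0 × 3600 + 22 × 60 + 32) × 30 + 0 = 40560.
Minute boundaries passed: 22; those not divisible by 10: 22 − 2 = 20; dropped labels = 2 × 20 = 40.
Actual frame index = 40560 − 40 = 40520.

40520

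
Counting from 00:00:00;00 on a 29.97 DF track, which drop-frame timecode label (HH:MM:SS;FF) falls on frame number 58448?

Each 10-minute DF block holds 10 × 60 × 30 − 9 × 2 = 17982 frames. 58448 ÷ 17982 → 3 full blocks, remainder 4502.
Within the partial block the first minute is 1800 frames and each further minute 1798, so 2 further minute boundaries passed. Total skipped labels = 18 × 3 + 2 × 2 = 58.
Non-drop label index = 58448 + 58 = 58506; at 30 labels/s that is 00:32:30:06, i.e. DF 00:32:30;06.

00:32:30;06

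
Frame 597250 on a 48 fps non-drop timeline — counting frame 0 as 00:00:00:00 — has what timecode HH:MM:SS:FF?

03:27:22:34

597250 ÷ 48 = 12442 full seconds, remainder 34 frames.
12442 s = 3 h 27 min 22 s.
Timecode: 03:27:22:34.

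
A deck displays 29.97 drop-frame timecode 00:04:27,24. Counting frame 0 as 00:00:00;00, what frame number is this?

Complete 10-minute blocks: 0, each 17982 frames → 0.
Remaining 4 whole minutes in the current block: 1800 + 3 × 1798 = 7194 frames.
Within the current minute: 27 × 30 + 24 − 2 = 832 (labels ;00/;01 skipped at this minute). Total = 0 + 7194 + 832 = 8026.

8026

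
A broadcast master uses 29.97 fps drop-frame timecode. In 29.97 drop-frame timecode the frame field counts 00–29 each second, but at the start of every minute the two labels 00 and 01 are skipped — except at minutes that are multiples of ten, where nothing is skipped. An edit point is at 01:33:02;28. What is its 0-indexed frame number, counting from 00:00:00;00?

167320

Complete 10-minute blocks: 9, each 17982 frames → 161838.
Remaining 3 whole minutes in the current block: 1800 + 2 × 1798 = 5396 frames.
Within the current minute: 2 × 30 + 28 − 2 = 86 (labels ;00/;01 skipped at this minute). Total = 161838 + 5396 + 86 = 167320.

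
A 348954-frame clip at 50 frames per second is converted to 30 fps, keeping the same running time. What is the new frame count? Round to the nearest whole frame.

209372 frames

Frames at target rate = 348954 × (30) / (50) = 1046862/5 ≈ 209372.400.
Nearest whole frame: 209372.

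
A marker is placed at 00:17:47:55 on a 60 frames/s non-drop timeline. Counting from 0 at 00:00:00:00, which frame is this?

Total seconds to the label: (0 × 3600 + 17 × 60 + 47) = 1067.
Frame index = 1067 × 60 + 55 = 64075.

64075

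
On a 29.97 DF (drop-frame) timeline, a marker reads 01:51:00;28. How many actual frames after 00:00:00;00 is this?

199628

Complete 10-minute blocks: 11, each 17982 frames → 197802.
Remaining 1 whole minute in the current block: 1800 + 0 × 1798 = 1800 frames.
Within the current minute: 0 × 30 + 28 − 2 = 26 (labels ;00/;01 skipped at this minute). Total = 197802 + 1800 + 26 = 199628.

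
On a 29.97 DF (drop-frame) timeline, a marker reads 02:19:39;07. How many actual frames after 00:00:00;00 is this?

Complete 10-minute blocks: 13, each 17982 frames → 233766.
Remaining 9 whole minutes in the current block: 1800 + 8 × 1798 = 16184 frames.
Within the current minute: 39 × 30 + 7 − 2 = 1175 (labels ;00/;01 skipped at this minute). Total = 233766 + 16184 + 1175 = 251125.

251125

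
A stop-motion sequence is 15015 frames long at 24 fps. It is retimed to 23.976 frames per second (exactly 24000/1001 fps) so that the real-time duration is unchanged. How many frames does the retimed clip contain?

Target frames = source frames × (target rate / source rate) = 15015 × (24000/1001)/(24) = 15015 × 1000/1001 = 15000.

15000 frames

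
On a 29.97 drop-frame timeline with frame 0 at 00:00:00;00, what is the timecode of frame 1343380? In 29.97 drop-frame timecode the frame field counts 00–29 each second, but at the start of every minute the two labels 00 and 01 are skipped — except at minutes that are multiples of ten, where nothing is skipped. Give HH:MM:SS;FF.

12:27:04;06

Ten DF minutes hold 17982 frames, so frame 1343380 lies in block 74 (frames 1330668–1348649) with 12712 frames into that block.
The block's first minute is 1800 frames and the rest 1798 each; 12712 frames reaches minute 7, so 74 × 18 + 7 × 2 = 1346 labels have been skipped so far.
Adding those back, label number 1343380 + 1346 = 1344726 at 30 labels/s is 44824 s + 6 f = 12 h 27 min 4 s frame 6, i.e. 12:27:04;06.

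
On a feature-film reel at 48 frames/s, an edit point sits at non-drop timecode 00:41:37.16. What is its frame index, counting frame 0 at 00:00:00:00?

frame 119872

Total seconds to the label: (0 × 3600 + 41 × 60 + 37) = 2497.
Frame index = 2497 × 48 + 16 = 119872.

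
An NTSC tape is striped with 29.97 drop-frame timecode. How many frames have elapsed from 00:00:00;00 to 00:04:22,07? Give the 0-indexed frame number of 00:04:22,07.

As if non-drop at 30 labels/s: (0 × 3600 + 4 × 60 + 22) × 30 + 7 = 7867.
Minute boundaries passed: 4; those not divisible by 10: 4 − 0 = 4; dropped labels = 2 × 4 = 8.
Actual frame index = 7867 − 8 = 7859.

7859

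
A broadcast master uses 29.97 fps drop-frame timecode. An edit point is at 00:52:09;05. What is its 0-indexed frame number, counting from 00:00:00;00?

Complete 10-minute blocks: 5, each 17982 frames → 89910.
Remaining 2 whole minutes in the current block: 1800 + 1 × 1798 = 3598 frames.
Within the current minute: 9 × 30 + 5 − 2 = 273 (labels ;00/;01 skipped at this minute). Total = 89910 + 3598 + 273 = 93781.

93781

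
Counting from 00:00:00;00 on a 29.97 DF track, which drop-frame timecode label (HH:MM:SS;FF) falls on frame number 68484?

Ten DF minutes hold 17982 frames, so frame 68484 lies in block 3 (frames 53946–71927) with 14538 frames into that block.
The block's first minute is 1800 frames and the rest 1798 each; 14538 frames reaches minute 8, so 3 × 18 + 8 × 2 = 70 labels have been skipped so far.
Adding those back, label number 68484 + 70 = 68554 at 30 labels/s is 2285 s + 4 f = 0 h 38 min 5 s frame 4, i.e. 00:38:05;04.

00:38:05;04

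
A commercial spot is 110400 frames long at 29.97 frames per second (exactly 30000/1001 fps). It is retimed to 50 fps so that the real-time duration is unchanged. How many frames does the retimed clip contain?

184184 frames

Target frames = source frames × (target rate / source rate) = 110400 × (50)/(30000/1001) = 110400 × 1001/600 = 184184.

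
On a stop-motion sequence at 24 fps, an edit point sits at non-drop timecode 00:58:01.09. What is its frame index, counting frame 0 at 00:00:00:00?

Total seconds to the label: (0 × 3600 + 58 × 60 + 1) = 3481.
Frame index = 3481 × 24 + 9 = 83553.

frame 83553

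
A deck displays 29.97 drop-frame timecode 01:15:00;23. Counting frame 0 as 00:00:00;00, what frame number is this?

134887

As if non-drop at 30 labels/s: (1 × 3600 + 15 × 60 + 0) × 30 + 23 = 135023.
Minute boundaries passed: 75; those not divisible by 10: 75 − 7 = 68; dropped labels = 2 × 68 = 136.
Actual frame index = 135023 − 136 = 134887.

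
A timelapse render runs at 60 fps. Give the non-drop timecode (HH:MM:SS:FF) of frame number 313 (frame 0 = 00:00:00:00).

313 ÷ 60 = 5 full seconds, remainder 13 frames.
5 s = 0 h 0 min 5 s.
Timecode: 00:00:05:13.

00:00:05:13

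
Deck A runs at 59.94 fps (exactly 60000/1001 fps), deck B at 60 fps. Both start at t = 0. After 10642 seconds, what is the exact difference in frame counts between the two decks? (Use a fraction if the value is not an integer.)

A emits 60000/1001 × 10642 = 638520000/1001 frames; B emits 60 × 10642 = 638520.
Difference = 638520/1001 frames (≈ 637.8821); B is ahead of A.

638520/1001 frames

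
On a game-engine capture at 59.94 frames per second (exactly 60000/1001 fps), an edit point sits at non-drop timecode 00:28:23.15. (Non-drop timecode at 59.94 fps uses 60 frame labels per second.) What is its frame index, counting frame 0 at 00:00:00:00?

frame 102195

Total seconds to the label: (0 × 3600 + 28 × 60 + 23) = 1703.
Frame index = 1703 × 60 + 15 = 102195.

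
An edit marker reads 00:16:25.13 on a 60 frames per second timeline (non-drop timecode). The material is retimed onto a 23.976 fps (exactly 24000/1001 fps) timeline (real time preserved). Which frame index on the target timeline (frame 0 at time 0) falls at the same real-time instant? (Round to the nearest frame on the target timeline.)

frame 23622

Source frame index: (0×3600 + 16×60 + 25) × 60 + 13 = 59113.
Real time: 59113 / (60) = 59113/60 s.
Target frame: (59113/60) × (24000/1001) = 23645200/1001 ≈ 23621.578 → 23622.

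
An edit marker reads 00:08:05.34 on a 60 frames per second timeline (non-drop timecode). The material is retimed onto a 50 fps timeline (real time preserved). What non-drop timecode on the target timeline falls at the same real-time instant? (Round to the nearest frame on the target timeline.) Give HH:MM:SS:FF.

00:08:05:28

Source frame index: (0×3600 + 8×60 + 5) × 60 + 34 = 29134.
Real time: 29134 / (60) = 14567/30 s.
Target frame: (14567/30) × (50) = 72835/3 ≈ 24278.333 → 24278.
At 50 labels/s: frame 24278 → 00:08:05:28.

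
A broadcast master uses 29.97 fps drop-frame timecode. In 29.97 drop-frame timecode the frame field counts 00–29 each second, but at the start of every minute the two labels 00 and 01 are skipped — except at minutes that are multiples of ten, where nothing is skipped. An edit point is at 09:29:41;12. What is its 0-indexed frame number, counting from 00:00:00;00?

1024416

As if non-drop at 30 labels/s: (9 × 3600 + 29 × 60 + 41) × 30 + 12 = 1025442.
Minute boundaries passed: 569; those not divisible by 10: 569 − 56 = 513; dropped labels = 2 × 513 = 1026.
Actual frame index = 1025442 − 1026 = 1024416.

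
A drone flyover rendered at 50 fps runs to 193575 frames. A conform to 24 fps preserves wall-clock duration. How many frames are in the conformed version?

Target frames = source frames × (target rate / source rate) = 193575 × (24)/(50) = 193575 × 12/25 = 92916.

92916 frames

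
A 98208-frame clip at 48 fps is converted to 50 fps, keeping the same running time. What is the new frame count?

Target frames = source frames × (target rate / source rate) = 98208 × (50)/(48) = 98208 × 25/24 = 102300.

102300 frames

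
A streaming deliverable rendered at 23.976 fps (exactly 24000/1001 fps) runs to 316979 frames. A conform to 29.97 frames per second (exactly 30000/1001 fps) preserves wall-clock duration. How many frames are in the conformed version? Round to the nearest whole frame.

396224 frames

Frames at target rate = 316979 × (30000/1001) / (24000/1001) = 1584895/4 ≈ 396223.750.
Nearest whole frame: 396224.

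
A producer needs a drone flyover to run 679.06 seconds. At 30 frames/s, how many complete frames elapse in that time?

20371 frames

Frames = 679.06 × 30 = 101859/5 ≈ 20371.8000.
Complete frames: 20371.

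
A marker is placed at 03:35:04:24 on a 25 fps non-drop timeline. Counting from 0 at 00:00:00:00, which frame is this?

Total seconds to the label: (3 × 3600 + 35 × 60 + 4) = 12904.
Frame index = 12904 × 25 + 24 = 322624.

322624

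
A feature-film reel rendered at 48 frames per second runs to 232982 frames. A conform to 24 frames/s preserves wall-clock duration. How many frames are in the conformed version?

Target frames = source frames × (target rate / source rate) = 232982 × (24)/(48) = 232982 × 1/2 = 116491.

116491 frames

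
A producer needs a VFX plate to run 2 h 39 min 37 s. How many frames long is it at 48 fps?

459696 frames

2 h 39 min 37 s = 9577 s.
Frames = 9577 × 48 = 459696.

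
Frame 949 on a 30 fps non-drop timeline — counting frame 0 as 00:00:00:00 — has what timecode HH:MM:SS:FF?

00:00:31:19

949 ÷ 30 = 31 full seconds, remainder 19 frames.
31 s = 0 h 0 min 31 s.
Timecode: 00:00:31:19.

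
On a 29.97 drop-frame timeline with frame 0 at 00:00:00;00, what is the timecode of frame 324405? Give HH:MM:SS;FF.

Ten DF minutes hold 17982 frames, so frame 324405 lies in block 18 (frames 323676–341657) with 729 frames into that block.
The block's first minute is 1800 frames and the rest 1798 each; 729 frames reaches minute 0, so 18 × 18 + 0 × 2 = 324 labels have been skipped so far.
Adding those back, label number 324405 + 324 = 324729 at 30 labels/s is 10824 s + 9 f = 3 h 0 min 24 s frame 9, i.e. 03:00:24;09.

03:00:24;09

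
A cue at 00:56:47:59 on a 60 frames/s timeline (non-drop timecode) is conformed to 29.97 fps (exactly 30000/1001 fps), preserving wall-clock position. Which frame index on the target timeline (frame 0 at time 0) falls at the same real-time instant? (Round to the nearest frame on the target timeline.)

Source frame index: (0×3600 + 56×60 + 47) × 60 + 59 = 204479.
Real time: 204479 / (60) = 204479/60 s.
Target frame: (204479/60) × (30000/1001) = 9294500/91 ≈ 102137.363 → 102137.

frame 102137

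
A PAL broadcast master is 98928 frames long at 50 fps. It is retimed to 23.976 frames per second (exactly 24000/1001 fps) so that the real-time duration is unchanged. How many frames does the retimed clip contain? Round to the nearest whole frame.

Frames at target rate = 98928 × (24000/1001) / (50) = 47485440/1001 ≈ 47438.002.
Nearest whole frame: 47438.

47438 frames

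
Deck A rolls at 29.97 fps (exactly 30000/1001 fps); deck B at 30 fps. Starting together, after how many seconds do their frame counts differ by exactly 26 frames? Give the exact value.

13013/15 seconds

The gap grows by |30 − 30000/1001| = 30/1001 frames per second.
Time for a 26-frame gap: 26 ÷ (30/1001) = 13013/15 s.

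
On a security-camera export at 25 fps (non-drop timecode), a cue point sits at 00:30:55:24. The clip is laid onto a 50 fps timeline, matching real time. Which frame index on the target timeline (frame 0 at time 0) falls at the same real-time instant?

Source frame index: (0×3600 + 30×60 + 55) × 25 + 24 = 46399.
Real time: 46399 / (25) = 46399/25 s.
Target frame: (46399/25) × (50) = 92798.

frame 92798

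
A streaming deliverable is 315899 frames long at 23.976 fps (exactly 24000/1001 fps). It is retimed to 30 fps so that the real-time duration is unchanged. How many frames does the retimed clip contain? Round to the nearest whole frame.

Frames at target rate = 315899 × (30) / (24000/1001) = 316214899/800 ≈ 395268.624.
Nearest whole frame: 395269.

395269 frames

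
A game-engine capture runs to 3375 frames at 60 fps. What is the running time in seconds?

56.25 seconds

Running time = 3375 / (60) = 56.25 s.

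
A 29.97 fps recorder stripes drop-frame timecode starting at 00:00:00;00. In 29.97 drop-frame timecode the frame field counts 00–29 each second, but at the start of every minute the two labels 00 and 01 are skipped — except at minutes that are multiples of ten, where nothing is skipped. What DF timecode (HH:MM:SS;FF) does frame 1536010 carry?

Each 10-minute DF block holds 10 × 60 × 30 − 9 × 2 = 17982 frames. 1536010 ÷ 17982 → 85 full blocks, remainder 7540.
Within the partial block the first minute is 1800 frames and each further minute 1798, so 4 further minute boundaries passed. Total skipped labels = 18 × 85 + 2 × 4 = 1538.
Non-drop label index = 1536010 + 1538 = 1537548; at 30 labels/s that is 14:14:11:18, i.e. DF 14:14:11;18.

14:14:11;18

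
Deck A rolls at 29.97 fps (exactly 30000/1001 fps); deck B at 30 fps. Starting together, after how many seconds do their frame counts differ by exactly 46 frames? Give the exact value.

The gap grows by |30 − 30000/1001| = 30/1001 frames per second.
Time for a 46-frame gap: 46 ÷ (30/1001) = 23023/15 s.

23023/15 seconds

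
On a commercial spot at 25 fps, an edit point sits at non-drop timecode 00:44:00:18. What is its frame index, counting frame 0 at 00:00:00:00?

66018

Total seconds to the label: (0 × 3600 + 44 × 60 + 0) = 2640.
Frame index = 2640 × 25 + 18 = 66018.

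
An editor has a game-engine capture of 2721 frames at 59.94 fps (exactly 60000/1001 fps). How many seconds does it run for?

45.39535 seconds

Running time = 2721 / (60000/1001) = 45.39535 s.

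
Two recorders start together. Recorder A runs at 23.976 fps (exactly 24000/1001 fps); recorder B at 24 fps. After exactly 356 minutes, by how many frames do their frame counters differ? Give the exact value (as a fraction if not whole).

356 min = 21360 s.
A emits 24000/1001 × 21360 = 512640000/1001 frames; B emits 24 × 21360 = 512640.
Difference = 512640/1001 frames (≈ 512.1279); B is ahead of A.

512640/1001 frames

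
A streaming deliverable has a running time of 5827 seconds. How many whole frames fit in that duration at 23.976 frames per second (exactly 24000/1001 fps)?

Frames = 5827 × 24000/1001 = 139848000/1001 ≈ 139708.2917.
Complete frames: 139708.

139708 frames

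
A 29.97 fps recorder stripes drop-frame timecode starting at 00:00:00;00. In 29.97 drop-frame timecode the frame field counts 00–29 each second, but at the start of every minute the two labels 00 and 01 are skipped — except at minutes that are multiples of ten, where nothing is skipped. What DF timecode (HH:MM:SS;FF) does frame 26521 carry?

00:14:44;27

Ten DF minutes hold 17982 frames, so frame 26521 lies in block 1 (frames 17982–35963) with 8539 frames into that block.
The block's first minute is 1800 frames and the rest 1798 each; 8539 frames reaches minute 4, so 1 × 18 + 4 × 2 = 26 labels have been skipped so far.
Adding those back, label number 26521 + 26 = 26547 at 30 labels/s is 884 s + 27 f = 0 h 14 min 44 s frame 27, i.e. 00:14:44;27.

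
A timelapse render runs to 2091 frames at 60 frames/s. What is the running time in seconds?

Running time = 2091 / (60) = 34.85 s.

34.85 seconds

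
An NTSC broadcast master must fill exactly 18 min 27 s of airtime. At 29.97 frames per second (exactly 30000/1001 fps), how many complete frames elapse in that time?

18 min 27 s = 1107 s.
Frames = 1107 × 30000/1001 = 33210000/1001 ≈ 33176.8232.
Complete frames: 33176.

33176 frames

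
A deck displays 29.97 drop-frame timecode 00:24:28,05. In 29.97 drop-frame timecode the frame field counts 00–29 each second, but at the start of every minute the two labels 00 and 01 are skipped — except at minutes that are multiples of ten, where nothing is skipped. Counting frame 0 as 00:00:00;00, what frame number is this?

Complete 10-minute blocks: 2, each 17982 frames → 35964.
Remaining 4 whole minutes in the current block: 1800 + 3 × 1798 = 7194 frames.
Within the current minute: 28 × 30 + 5 − 2 = 843 (labels ;00/;01 skipped at this minute). Total = 35964 + 7194 + 843 = 44001.

44001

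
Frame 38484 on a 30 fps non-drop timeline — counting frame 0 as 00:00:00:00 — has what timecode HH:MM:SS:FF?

38484 ÷ 30 = 1282 full seconds, remainder 24 frames.
1282 s = 0 h 21 min 22 s.
Timecode: 00:21:22:24.

00:21:22:24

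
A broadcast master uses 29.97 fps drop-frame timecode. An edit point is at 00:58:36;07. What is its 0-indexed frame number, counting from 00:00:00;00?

Complete 10-minute blocks: 5, each 17982 frames → 89910.
Remaining 8 whole minutes in the current block: 1800 + 7 × 1798 = 14386 frames.
Within the current minute: 36 × 30 + 7 − 2 = 1085 (labels ;00/;01 skipped at this minute). Total = 89910 + 14386 + 1085 = 105381.

105381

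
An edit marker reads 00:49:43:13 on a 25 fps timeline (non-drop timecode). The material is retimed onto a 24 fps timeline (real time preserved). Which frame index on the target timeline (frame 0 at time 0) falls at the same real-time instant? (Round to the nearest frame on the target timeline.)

Source frame index: (0×3600 + 49×60 + 43) × 25 + 13 = 74588.
Real time: 74588 / (25) = 74588/25 s.
Target frame: (74588/25) × (24) = 1790112/25 ≈ 71604.480 → 71604.

frame 71604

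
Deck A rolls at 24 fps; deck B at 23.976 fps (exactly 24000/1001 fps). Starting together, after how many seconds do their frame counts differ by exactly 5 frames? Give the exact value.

5005/24 seconds

The gap grows by |24000/1001 − 24| = 24/1001 frames per second.
Time for a 5-frame gap: 5 ÷ (24/1001) = 5005/24 s.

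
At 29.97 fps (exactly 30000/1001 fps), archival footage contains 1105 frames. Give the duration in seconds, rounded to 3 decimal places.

36.870 seconds

Running time = 1105 × 1001/30000 = 221221/6000 s ≈ 36.870 s.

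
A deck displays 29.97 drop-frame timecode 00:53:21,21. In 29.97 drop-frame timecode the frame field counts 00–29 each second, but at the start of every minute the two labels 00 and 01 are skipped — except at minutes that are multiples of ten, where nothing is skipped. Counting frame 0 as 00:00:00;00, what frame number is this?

As if non-drop at 30 labels/s: (0 × 3600 + 53 × 60 + 21) × 30 + 21 = 96051.
Minute boundaries passed: 53; those not divisible by 10: 53 − 5 = 48; dropped labels = 2 × 48 = 96.
Actual frame index = 96051 − 96 = 95955.

95955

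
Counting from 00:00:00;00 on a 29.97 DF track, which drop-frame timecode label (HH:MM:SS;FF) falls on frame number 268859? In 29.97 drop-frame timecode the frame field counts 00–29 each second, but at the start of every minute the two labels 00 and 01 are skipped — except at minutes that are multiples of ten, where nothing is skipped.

Each 10-minute DF block holds 10 × 60 × 30 − 9 × 2 = 17982 frames. 268859 ÷ 17982 → 14 full blocks, remainder 17111.
Within the partial block the first minute is 1800 frames and each further minute 1798, so 9 further minute boundaries passed. Total skipped labels = 18 × 14 + 2 × 9 = 270.
Non-drop label index = 268859 + 270 = 269129; at 30 labels/s that is 02:29:30:29, i.e. DF 02:29:30;29.

02:29:30;29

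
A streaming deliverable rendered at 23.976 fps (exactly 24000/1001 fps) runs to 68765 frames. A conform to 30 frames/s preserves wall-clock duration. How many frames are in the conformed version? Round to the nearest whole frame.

86042 frames

Frames at target rate = 68765 × (30) / (24000/1001) = 13766753/160 ≈ 86042.206.
Nearest whole frame: 86042.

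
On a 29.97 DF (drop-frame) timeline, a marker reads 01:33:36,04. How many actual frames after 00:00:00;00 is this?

168316

As if non-drop at 30 labels/s: (1 × 3600 + 33 × 60 + 36) × 30 + 4 = 168484.
Minute boundaries passed: 93; those not divisible by 10: 93 − 9 = 84; dropped labels = 2 × 84 = 168.
Actual frame index = 168484 − 168 = 168316.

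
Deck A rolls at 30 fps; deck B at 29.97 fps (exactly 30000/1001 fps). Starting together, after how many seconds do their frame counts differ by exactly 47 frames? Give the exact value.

47047/30 seconds

The gap grows by |30000/1001 − 30| = 30/1001 frames per second.
Time for a 47-frame gap: 47 ÷ (30/1001) = 47047/30 s.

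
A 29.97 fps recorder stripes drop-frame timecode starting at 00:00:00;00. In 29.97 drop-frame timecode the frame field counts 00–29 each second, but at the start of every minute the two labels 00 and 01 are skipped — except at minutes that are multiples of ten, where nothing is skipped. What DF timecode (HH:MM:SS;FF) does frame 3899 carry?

Each 10-minute DF block holds 10 × 60 × 30 − 9 × 2 = 17982 frames. 3899 ÷ 17982 → 0 full blocks, remainder 3899.
Within the partial block the first minute is 1800 frames and each further minute 1798, so 2 further minute boundaries passed. Total skipped labels = 18 × 0 + 2 × 2 = 4.
Non-drop label index = 3899 + 4 = 3903; at 30 labels/s that is 00:02:10:03, i.e. DF 00:02:10;03.

00:02:10;03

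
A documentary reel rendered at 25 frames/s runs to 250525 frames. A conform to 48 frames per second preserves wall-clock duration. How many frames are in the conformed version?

481008 frames

Target frames = source frames × (target rate / source rate) = 250525 × (48)/(25) = 250525 × 48/25 = 481008.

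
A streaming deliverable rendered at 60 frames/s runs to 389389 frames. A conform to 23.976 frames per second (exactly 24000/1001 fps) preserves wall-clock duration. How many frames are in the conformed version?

Target frames = source frames × (target rate / source rate) = 389389 × (24000/1001)/(60) = 389389 × 400/1001 = 155600.

155600 frames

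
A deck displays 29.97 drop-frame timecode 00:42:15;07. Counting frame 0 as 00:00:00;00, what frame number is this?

As if non-drop at 30 labels/s: (0 × 3600 + 42 × 60 + 15) × 30 + 7 = 76057.
Minute boundaries passed: 42; those not divisible by 10: 42 − 4 = 38; dropped labels = 2 × 38 = 76.
Actual frame index = 76057 − 76 = 75981.

75981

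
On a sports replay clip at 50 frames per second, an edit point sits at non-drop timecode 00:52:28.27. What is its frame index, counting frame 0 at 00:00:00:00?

Total seconds to the label: (0 × 3600 + 52 × 60 + 28) = 3148.
Frame index = 3148 × 50 + 27 = 157427.

157427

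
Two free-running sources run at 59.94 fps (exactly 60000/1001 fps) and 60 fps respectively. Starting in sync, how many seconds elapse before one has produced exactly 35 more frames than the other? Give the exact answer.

The gap grows by |60 − 60000/1001| = 60/1001 frames per second.
Time for a 35-frame gap: 35 ÷ (60/1001) = 7007/12 s.

7007/12 seconds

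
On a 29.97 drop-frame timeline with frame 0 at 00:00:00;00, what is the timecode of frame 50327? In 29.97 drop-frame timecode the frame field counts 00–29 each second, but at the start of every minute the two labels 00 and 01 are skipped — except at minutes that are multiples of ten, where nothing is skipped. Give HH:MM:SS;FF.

Each 10-minute DF block holds 10 × 60 × 30 − 9 × 2 = 17982 frames. 50327 ÷ 17982 → 2 full blocks, remainder 14363.
Within the partial block the first minute is 1800 frames and each further minute 1798, so 7 further minute boundaries passed. Total skipped labels = 18 × 2 + 2 × 7 = 50.
Non-drop label index = 50327 + 50 = 50377; at 30 labels/s that is 00:27:59:07, i.e. DF 00:27:59;07.

00:27:59;07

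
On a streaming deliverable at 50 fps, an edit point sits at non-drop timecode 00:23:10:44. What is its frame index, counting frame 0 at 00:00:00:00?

frame 69544

Total seconds to the label: (0 × 3600 + 23 × 60 + 10) = 1390.
Frame index = 1390 × 50 + 44 = 69544.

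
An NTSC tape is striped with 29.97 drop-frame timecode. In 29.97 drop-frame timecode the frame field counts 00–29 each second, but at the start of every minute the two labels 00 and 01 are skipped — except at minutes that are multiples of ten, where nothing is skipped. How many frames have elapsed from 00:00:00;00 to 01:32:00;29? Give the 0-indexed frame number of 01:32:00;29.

165463

Complete 10-minute blocks: 9, each 17982 frames → 161838.
Remaining 2 whole minutes in the current block: 1800 + 1 × 1798 = 3598 frames.
Within the current minute: 0 × 30 + 29 − 2 = 27 (labels ;00/;01 skipped at this minute). Total = 161838 + 3598 + 27 = 165463.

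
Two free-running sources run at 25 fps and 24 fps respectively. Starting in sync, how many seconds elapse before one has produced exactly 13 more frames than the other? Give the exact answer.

The gap grows by |24 − 25| = 1 frame per second.
Time for a 13-frame gap: 13 ÷ (1) = 13 s.

13 seconds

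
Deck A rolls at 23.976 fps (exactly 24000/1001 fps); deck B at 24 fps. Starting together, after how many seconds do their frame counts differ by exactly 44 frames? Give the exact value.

The gap grows by |24 − 24000/1001| = 24/1001 frames per second.
Time for a 44-frame gap: 44 ÷ (24/1001) = 11011/6 s.

11011/6 seconds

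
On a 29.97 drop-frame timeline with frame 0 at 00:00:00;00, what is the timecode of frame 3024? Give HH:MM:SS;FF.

Ten DF minutes hold 17982 frames, so frame 3024 lies in block 0 (frames 0–17981) with 3024 frames into that block.
The block's first minute is 1800 frames and the rest 1798 each; 3024 frames reaches minute 1, so 0 × 18 + 1 × 2 = 2 labels have been skipped so far.
Adding those back, label number 3024 + 2 = 3026 at 30 labels/s is 100 s + 26 f = 0 h 1 min 40 s frame 26, i.e. 00:01:40;26.

00:01:40;26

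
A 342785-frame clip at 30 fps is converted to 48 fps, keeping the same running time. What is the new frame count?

548456 frames

Target frames = source frames × (target rate / source rate) = 342785 × (48)/(30) = 342785 × 8/5 = 548456.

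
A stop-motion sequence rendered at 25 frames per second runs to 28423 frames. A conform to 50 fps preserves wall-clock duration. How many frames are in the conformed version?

56846 frames

Target frames = source frames × (target rate / source rate) = 28423 × (50)/(25) = 28423 × 2 = 56846.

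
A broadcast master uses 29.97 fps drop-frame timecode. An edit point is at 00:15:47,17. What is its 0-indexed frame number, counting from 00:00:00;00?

Complete 10-minute blocks: 1, each 17982 frames → 17982.
Remaining 5 whole minutes in the current block: 1800 + 4 × 1798 = 8992 frames.
Within the current minute: 47 × 30 + 17 − 2 = 1425 (labels ;00/;01 skipped at this minute). Total = 17982 + 8992 + 1425 = 28399.

28399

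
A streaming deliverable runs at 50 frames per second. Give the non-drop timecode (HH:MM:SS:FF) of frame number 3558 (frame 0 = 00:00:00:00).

3558 ÷ 50 = 71 full seconds, remainder 8 frames.
71 s = 0 h 1 min 11 s.
Timecode: 00:01:11:08.

00:01:11:08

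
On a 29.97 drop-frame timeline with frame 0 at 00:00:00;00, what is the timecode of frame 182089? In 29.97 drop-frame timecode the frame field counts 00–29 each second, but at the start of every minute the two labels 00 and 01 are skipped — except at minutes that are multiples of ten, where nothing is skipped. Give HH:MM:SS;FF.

01:41:15;21

Each 10-minute DF block holds 10 × 60 × 30 − 9 × 2 = 17982 frames. 182089 ÷ 17982 → 10 full blocks, remainder 2269.
Within the partial block the first minute is 1800 frames and each further minute 1798, so 1 further minute boundary passed. Total skipped labels = 18 × 10 + 2 × 1 = 182.
Non-drop label index = 182089 + 182 = 182271; at 30 labels/s that is 01:41:15:21, i.e. DF 01:41:15;21.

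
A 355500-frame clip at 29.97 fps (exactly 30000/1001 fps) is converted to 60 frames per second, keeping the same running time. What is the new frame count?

Target frames = source frames × (target rate / source rate) = 355500 × (60)/(30000/1001) = 355500 × 1001/500 = 711711.

711711 frames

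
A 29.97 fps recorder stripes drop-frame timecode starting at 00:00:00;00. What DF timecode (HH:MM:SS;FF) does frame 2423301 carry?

22:27:37;17

Ten DF minutes hold 17982 frames, so frame 2423301 lies in block 134 (frames 2409588–2427569) with 13713 frames into that block.
The block's first minute is 1800 frames and the rest 1798 each; 13713 frames reaches minute 7, so 134 × 18 + 7 × 2 = 2426 labels have been skipped so far.
Adding those back, label number 2423301 + 2426 = 2425727 at 30 labels/s is 80857 s + 17 f = 22 h 27 min 37 s frame 17, i.e. 22:27:37;17.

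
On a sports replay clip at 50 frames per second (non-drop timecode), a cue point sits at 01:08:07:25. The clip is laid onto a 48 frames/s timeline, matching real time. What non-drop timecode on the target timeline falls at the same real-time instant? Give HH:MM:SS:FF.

Source frame index: (1×3600 + 8×60 + 7) × 50 + 25 = 204375.
Real time: 204375 / (50) = 8175/2 s.
Target frame: (8175/2) × (48) = 196200.
At 48 labels/s: frame 196200 → 01:08:07:24.

01:08:07:24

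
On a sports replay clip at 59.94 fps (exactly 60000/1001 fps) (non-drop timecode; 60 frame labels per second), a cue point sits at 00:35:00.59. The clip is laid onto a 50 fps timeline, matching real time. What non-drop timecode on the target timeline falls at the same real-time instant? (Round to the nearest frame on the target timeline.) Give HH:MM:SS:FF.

00:35:03:04

Source frame index: (0×3600 + 35×60 + 0) × 60 + 59 = 126059.
Real time: 126059 / (60000/1001) = 126185059/60000 s.
Target frame: (126185059/60000) × (50) = 126185059/1200 ≈ 105154.216 → 105154.
At 50 labels/s: frame 105154 → 00:35:03:04.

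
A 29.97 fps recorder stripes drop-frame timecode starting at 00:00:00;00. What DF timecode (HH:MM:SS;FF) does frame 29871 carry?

Ten DF minutes hold 17982 frames, so frame 29871 lies in block 1 (frames 17982–35963) with 11889 frames into that block.
The block's first minute is 1800 frames and the rest 1798 each; 11889 frames reaches minute 6, so 1 × 18 + 6 × 2 = 30 labels have been skipped so far.
Adding those back, label number 29871 + 30 = 29901 at 30 labels/s is 996 s + 21 f = 0 h 16 min 36 s frame 21, i.e. 00:16:36;21.

00:16:36;21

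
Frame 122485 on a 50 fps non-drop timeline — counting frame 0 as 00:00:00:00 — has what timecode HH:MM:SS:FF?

122485 ÷ 50 = 2449 full seconds, remainder 35 frames.
2449 s = 0 h 40 min 49 s.
Timecode: 00:40:49:35.

00:40:49:35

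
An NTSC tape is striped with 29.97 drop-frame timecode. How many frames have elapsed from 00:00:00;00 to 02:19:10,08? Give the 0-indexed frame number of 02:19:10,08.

As if non-drop at 30 labels/s: (2 × 3600 + 19 × 60 + 10) × 30 + 8 = 250508.
Minute boundaries passed: 139; those not divisible by 10: 139 − 13 = 126; dropped labels = 2 × 126 = 252.
Actual frame index = 250508 − 252 = 250256.

250256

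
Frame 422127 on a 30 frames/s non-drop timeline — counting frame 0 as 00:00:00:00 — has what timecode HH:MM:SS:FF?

422127 ÷ 30 = 14070 full seconds, remainder 27 frames.
14070 s = 3 h 54 min 30 s.
Timecode: 03:54:30:27.

03:54:30:27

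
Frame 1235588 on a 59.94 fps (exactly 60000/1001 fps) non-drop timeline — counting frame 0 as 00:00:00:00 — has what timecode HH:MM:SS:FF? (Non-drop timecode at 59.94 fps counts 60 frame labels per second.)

1235588 ÷ 60 = 20593 full seconds, remainder 8 frames.
20593 s = 5 h 43 min 13 s.
Timecode: 05:43:13:08.

05:43:13:08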